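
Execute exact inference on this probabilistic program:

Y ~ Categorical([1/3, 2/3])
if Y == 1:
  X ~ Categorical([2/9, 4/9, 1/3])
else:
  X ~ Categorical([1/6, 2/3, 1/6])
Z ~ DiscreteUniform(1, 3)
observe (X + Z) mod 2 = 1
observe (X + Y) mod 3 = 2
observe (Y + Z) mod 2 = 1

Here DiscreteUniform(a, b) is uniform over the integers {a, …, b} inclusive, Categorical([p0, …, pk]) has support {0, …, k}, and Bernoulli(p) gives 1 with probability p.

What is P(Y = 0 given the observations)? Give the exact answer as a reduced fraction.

Enumerate traces; 3 have nonzero weight after conditioning:
  (Y=0, X=2, Z=1) weight 1/54
  (Y=0, X=2, Z=3) weight 1/54
  (Y=1, X=1, Z=2) weight 8/81
Group by Y:
  weight(Y=0) = 1/27
  weight(Y=1) = 8/81
Total weight = 1/27 + 8/81 = 11/81
P(Y=0 | obs) = 1/27 / 11/81 = 3/11
P(Y=1 | obs) = 8/81 / 11/81 = 8/11

P(Y = 0 | obs) = 3/11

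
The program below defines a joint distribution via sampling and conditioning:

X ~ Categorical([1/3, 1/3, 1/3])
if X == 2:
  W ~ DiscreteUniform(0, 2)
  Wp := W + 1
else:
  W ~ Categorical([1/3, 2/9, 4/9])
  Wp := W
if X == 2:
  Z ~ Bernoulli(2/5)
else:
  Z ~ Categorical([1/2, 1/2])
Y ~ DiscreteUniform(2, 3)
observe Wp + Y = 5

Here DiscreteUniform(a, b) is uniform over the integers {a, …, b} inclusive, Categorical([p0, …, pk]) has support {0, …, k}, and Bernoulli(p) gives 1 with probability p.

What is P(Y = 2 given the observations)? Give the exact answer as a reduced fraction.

P(Y = 2 | obs) = 3/14

Enumerate traces; 8 have nonzero weight after conditioning:
  (X=0, W=2, Z=0, Y=3) weight 1/27
  (X=0, W=2, Z=1, Y=3) weight 1/27
  (X=1, W=2, Z=0, Y=3) weight 1/27
  (X=1, W=2, Z=1, Y=3) weight 1/27
  (X=2, W=1, Z=0, Y=3) weight 1/30
  (X=2, W=1, Z=1, Y=3) weight 1/45
  (X=2, W=2, Z=0, Y=2) weight 1/30
  (X=2, W=2, Z=1, Y=2) weight 1/45
Group by Y:
  weight(Y=2) = 1/18
  weight(Y=3) = 11/54
Total weight = 1/18 + 11/54 = 7/27
P(Y=2 | obs) = 1/18 / 7/27 = 3/14
P(Y=3 | obs) = 11/54 / 7/27 = 11/14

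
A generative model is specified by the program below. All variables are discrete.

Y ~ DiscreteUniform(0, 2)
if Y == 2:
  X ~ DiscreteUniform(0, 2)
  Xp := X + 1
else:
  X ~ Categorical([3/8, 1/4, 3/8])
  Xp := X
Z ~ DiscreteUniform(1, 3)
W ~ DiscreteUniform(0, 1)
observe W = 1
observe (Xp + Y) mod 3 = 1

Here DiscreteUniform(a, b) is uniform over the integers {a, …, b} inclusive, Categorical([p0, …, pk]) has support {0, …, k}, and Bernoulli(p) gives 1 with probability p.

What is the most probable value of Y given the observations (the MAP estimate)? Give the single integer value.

argmax_v P(Y = v | obs) = 1

Enumerate traces; 9 have nonzero weight after conditioning:
  (Y=0, X=1, Z=1, W=1) weight 1/72
  (Y=0, X=1, Z=2, W=1) weight 1/72
  (Y=0, X=1, Z=3, W=1) weight 1/72
  (Y=1, X=0, Z=1, W=1) weight 1/48
  (Y=1, X=0, Z=2, W=1) weight 1/48
  (Y=1, X=0, Z=3, W=1) weight 1/48
  (Y=2, X=1, Z=1, W=1) weight 1/54
  (Y=2, X=1, Z=2, W=1) weight 1/54
  … 1 more
Group by Y:
  weight(Y=0) = 1/24
  weight(Y=1) = 1/16
  weight(Y=2) = 1/18
Total weight = 1/24 + 1/16 + 1/18 = 23/144
P(Y=0 | obs) = 1/24 / 23/144 = 6/23
P(Y=1 | obs) = 1/16 / 23/144 = 9/23
P(Y=2 | obs) = 1/18 / 23/144 = 8/23
argmax = 1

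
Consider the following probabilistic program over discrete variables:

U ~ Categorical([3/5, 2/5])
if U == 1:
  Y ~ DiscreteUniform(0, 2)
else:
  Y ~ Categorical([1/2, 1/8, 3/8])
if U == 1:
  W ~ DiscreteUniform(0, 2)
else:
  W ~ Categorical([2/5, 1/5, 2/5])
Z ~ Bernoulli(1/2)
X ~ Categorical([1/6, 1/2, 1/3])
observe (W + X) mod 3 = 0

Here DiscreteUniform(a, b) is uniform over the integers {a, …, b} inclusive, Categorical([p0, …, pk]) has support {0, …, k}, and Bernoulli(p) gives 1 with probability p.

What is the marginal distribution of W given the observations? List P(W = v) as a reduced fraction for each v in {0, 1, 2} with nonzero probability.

Enumerate traces; 36 have nonzero weight after conditioning:
  (U=0, Y=0, W=0, Z=0, X=0) weight 1/100
  (U=0, Y=0, W=0, Z=1, X=0) weight 1/100
  (U=0, Y=0, W=1, Z=0, X=2) weight 1/100
  (U=0, Y=0, W=1, Z=1, X=2) weight 1/100
  (U=0, Y=0, W=2, Z=0, X=1) weight 3/100
  (U=0, Y=0, W=2, Z=1, X=1) weight 3/100
  (U=0, Y=1, W=0, Z=0, X=0) weight 1/400
  (U=0, Y=1, W=0, Z=1, X=0) weight 1/400
  … 28 more
Group by W:
  weight(W=0) = 14/225
  weight(W=1) = 19/225
  weight(W=2) = 14/75
Total weight = 14/225 + 19/225 + 14/75 = 1/3
P(W=0 | obs) = 14/225 / 1/3 = 14/75
P(W=1 | obs) = 19/225 / 1/3 = 19/75
P(W=2 | obs) = 14/75 / 1/3 = 14/25

P(W=0) = 14/75, P(W=1) = 19/75, P(W=2) = 14/25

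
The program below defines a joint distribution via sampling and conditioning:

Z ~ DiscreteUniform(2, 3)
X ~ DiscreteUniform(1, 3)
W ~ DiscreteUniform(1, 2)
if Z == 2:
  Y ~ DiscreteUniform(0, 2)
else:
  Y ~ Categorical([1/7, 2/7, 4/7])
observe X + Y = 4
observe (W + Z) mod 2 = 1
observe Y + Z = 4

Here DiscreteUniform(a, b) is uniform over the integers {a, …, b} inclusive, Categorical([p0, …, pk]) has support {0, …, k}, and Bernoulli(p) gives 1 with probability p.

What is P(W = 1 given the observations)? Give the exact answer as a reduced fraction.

P(W = 1 | obs) = 7/13

Enumerate traces; 2 have nonzero weight after conditioning:
  (Z=2, X=2, W=1, Y=2) weight 1/36
  (Z=3, X=3, W=2, Y=1) weight 1/42
Group by W:
  weight(W=1) = 1/36
  weight(W=2) = 1/42
Total weight = 1/36 + 1/42 = 13/252
P(W=1 | obs) = 1/36 / 13/252 = 7/13
P(W=2 | obs) = 1/42 / 13/252 = 6/13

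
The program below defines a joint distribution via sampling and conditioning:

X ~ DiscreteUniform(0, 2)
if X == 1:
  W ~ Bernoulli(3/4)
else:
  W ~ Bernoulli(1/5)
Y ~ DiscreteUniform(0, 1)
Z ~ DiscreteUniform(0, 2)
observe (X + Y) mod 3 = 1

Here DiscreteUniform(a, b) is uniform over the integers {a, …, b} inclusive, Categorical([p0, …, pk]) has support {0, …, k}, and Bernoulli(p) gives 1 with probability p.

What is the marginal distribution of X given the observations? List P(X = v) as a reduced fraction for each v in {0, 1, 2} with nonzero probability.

Enumerate traces; 12 have nonzero weight after conditioning:
  (X=0, W=0, Y=1, Z=0) weight 2/45
  (X=0, W=0, Y=1, Z=1) weight 2/45
  (X=0, W=0, Y=1, Z=2) weight 2/45
  (X=0, W=1, Y=1, Z=0) weight 1/90
  (X=0, W=1, Y=1, Z=1) weight 1/90
  (X=0, W=1, Y=1, Z=2) weight 1/90
  (X=1, W=0, Y=0, Z=0) weight 1/72
  (X=1, W=0, Y=0, Z=1) weight 1/72
  … 4 more
Group by X:
  weight(X=0) = 1/6
  weight(X=1) = 1/6
Total weight = 1/6 + 1/6 = 1/3
P(X=0 | obs) = 1/6 / 1/3 = 1/2
P(X=1 | obs) = 1/6 / 1/3 = 1/2

P(X=0) = 1/2, P(X=1) = 1/2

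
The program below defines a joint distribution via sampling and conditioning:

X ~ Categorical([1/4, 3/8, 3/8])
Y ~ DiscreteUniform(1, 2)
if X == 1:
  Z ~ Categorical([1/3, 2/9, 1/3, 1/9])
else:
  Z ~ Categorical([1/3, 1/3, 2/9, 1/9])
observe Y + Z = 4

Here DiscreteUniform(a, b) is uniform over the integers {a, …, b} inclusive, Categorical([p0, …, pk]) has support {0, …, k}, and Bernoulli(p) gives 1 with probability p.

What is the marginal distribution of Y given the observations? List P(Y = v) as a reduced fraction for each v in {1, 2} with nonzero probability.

Enumerate traces; 6 have nonzero weight after conditioning:
  (X=0, Y=1, Z=3) weight 1/72
  (X=0, Y=2, Z=2) weight 1/36
  (X=1, Y=1, Z=3) weight 1/48
  (X=1, Y=2, Z=2) weight 1/16
  (X=2, Y=1, Z=3) weight 1/48
  (X=2, Y=2, Z=2) weight 1/24
Group by Y:
  weight(Y=1) = 1/18
  weight(Y=2) = 19/144
Total weight = 1/18 + 19/144 = 3/16
P(Y=1 | obs) = 1/18 / 3/16 = 8/27
P(Y=2 | obs) = 19/144 / 3/16 = 19/27

P(Y=1) = 8/27, P(Y=2) = 19/27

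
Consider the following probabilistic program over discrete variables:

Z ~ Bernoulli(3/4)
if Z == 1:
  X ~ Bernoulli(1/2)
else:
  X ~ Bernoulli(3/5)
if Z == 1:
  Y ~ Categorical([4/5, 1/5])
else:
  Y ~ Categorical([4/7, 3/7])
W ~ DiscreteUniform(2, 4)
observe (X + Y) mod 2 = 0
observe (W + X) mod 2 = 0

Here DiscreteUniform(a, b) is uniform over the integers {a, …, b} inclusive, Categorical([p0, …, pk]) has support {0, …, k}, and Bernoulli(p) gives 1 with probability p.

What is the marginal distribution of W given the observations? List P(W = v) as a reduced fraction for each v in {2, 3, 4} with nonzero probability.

P(W=2) = 100/239, P(W=3) = 39/239, P(W=4) = 100/239

Enumerate traces; 6 have nonzero weight after conditioning:
  (Z=0, X=0, Y=0, W=2) weight 2/105
  (Z=0, X=0, Y=0, W=4) weight 2/105
  (Z=0, X=1, Y=1, W=3) weight 3/140
  (Z=1, X=0, Y=0, W=2) weight 1/10
  (Z=1, X=0, Y=0, W=4) weight 1/10
  (Z=1, X=1, Y=1, W=3) weight 1/40
Group by W:
  weight(W=2) = 5/42
  weight(W=3) = 13/280
  weight(W=4) = 5/42
Total weight = 5/42 + 13/280 + 5/42 = 239/840
P(W=2 | obs) = 5/42 / 239/840 = 100/239
P(W=3 | obs) = 13/280 / 239/840 = 39/239
P(W=4 | obs) = 5/42 / 239/840 = 100/239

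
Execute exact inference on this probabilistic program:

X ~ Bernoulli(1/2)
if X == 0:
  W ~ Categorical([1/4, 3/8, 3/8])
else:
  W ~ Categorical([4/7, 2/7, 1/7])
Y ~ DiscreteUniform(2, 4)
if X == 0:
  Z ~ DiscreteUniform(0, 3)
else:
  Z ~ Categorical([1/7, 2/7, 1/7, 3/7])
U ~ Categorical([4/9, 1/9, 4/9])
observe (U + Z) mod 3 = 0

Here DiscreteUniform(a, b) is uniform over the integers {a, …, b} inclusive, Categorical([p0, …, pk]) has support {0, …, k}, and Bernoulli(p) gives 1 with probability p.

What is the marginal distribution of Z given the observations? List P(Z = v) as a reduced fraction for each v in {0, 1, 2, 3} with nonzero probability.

P(Z=0) = 44/191, P(Z=1) = 60/191, P(Z=2) = 11/191, P(Z=3) = 76/191

Enumerate traces; 72 have nonzero weight after conditioning:
  (X=0, W=0, Y=2, Z=0, U=0) weight 1/216
  (X=0, W=0, Y=2, Z=1, U=2) weight 1/216
  (X=0, W=0, Y=2, Z=2, U=1) weight 1/864
  (X=0, W=0, Y=2, Z=3, U=0) weight 1/216
  (X=0, W=0, Y=3, Z=0, U=0) weight 1/216
  (X=0, W=0, Y=3, Z=1, U=2) weight 1/216
  (X=0, W=0, Y=3, Z=2, U=1) weight 1/864
  (X=0, W=0, Y=3, Z=3, U=0) weight 1/216
  … 64 more
Group by Z:
  weight(Z=0) = 11/126
  weight(Z=1) = 5/42
  weight(Z=2) = 11/504
  weight(Z=3) = 19/126
Total weight = 11/126 + 5/42 + 11/504 + 19/126 = 191/504
P(Z=0 | obs) = 11/126 / 191/504 = 44/191
P(Z=1 | obs) = 5/42 / 191/504 = 60/191
P(Z=2 | obs) = 11/504 / 191/504 = 11/191
P(Z=3 | obs) = 19/126 / 191/504 = 76/191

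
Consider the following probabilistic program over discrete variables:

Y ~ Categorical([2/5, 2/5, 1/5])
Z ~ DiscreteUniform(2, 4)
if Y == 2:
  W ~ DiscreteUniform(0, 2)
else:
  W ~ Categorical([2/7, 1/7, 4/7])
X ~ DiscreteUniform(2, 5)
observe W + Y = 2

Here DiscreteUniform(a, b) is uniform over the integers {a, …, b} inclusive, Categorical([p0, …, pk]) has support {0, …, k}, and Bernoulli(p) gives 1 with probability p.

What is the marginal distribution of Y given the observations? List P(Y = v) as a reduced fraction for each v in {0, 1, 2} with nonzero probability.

P(Y=0) = 24/37, P(Y=1) = 6/37, P(Y=2) = 7/37

Enumerate traces; 36 have nonzero weight after conditioning:
  (Y=0, Z=2, W=2, X=2) weight 2/105
  (Y=0, Z=2, W=2, X=3) weight 2/105
  (Y=0, Z=2, W=2, X=4) weight 2/105
  (Y=0, Z=2, W=2, X=5) weight 2/105
  (Y=0, Z=3, W=2, X=2) weight 2/105
  (Y=0, Z=3, W=2, X=3) weight 2/105
  (Y=0, Z=3, W=2, X=4) weight 2/105
  (Y=0, Z=3, W=2, X=5) weight 2/105
  (Y=1, Z=2, W=1, X=2) weight 1/210
  (Y=2, Z=2, W=0, X=2) weight 1/180
  … 26 more
Group by Y:
  weight(Y=0) = 8/35
  weight(Y=1) = 2/35
  weight(Y=2) = 1/15
Total weight = 8/35 + 2/35 + 1/15 = 37/105
P(Y=0 | obs) = 8/35 / 37/105 = 24/37
P(Y=1 | obs) = 2/35 / 37/105 = 6/37
P(Y=2 | obs) = 1/15 / 37/105 = 7/37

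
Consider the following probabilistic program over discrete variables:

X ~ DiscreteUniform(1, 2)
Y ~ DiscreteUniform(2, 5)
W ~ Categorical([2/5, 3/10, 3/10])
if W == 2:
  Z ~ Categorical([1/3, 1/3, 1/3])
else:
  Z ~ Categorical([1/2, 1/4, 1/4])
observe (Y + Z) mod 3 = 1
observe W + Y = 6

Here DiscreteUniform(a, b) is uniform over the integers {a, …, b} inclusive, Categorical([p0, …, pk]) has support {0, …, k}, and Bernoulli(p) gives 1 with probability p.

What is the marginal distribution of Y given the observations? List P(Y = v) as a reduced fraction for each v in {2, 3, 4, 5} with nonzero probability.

P(Y=4) = 4/7, P(Y=5) = 3/7

Enumerate traces; 4 have nonzero weight after conditioning:
  (X=1, Y=4, W=2, Z=0) weight 1/80
  (X=1, Y=5, W=1, Z=2) weight 3/320
  (X=2, Y=4, W=2, Z=0) weight 1/80
  (X=2, Y=5, W=1, Z=2) weight 3/320
Group by Y:
  weight(Y=4) = 1/40
  weight(Y=5) = 3/160
Total weight = 1/40 + 3/160 = 7/160
P(Y=4 | obs) = 1/40 / 7/160 = 4/7
P(Y=5 | obs) = 3/160 / 7/160 = 3/7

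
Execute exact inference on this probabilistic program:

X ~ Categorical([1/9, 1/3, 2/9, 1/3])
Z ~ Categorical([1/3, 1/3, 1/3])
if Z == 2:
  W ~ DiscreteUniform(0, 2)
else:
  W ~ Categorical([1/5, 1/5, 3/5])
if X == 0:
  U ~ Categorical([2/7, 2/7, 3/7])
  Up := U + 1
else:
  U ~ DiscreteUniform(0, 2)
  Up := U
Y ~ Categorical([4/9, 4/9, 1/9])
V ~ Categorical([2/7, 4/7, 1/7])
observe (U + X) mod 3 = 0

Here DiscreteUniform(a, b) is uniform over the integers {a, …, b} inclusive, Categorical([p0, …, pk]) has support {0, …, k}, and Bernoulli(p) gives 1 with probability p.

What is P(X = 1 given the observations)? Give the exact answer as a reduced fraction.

Enumerate traces; 324 have nonzero weight after conditioning:
  (X=0, Z=0, W=0, U=0, Y=0, V=0) weight 16/59535
  (X=0, Z=0, W=0, U=0, Y=0, V=1) weight 32/59535
  (X=0, Z=0, W=0, U=0, Y=0, V=2) weight 8/59535
  (X=0, Z=0, W=0, U=0, Y=1, V=0) weight 16/59535
  (X=0, Z=0, W=0, U=0, Y=1, V=1) weight 32/59535
  (X=0, Z=0, W=0, U=0, Y=1, V=2) weight 8/59535
  (X=0, Z=0, W=0, U=0, Y=2, V=0) weight 4/59535
  (X=0, Z=0, W=0, U=0, Y=2, V=1) weight 8/59535
  (X=1, Z=0, W=0, U=2, Y=0, V=0) weight 8/8505
  (X=2, Z=0, W=0, U=1, Y=0, V=0) weight 16/25515
  … 314 more
Group by X:
  weight(X=0) = 2/63
  weight(X=1) = 1/9
  weight(X=2) = 2/27
  weight(X=3) = 1/9
Total weight = 2/63 + 1/9 + 2/27 + 1/9 = 62/189
P(X=0 | obs) = 2/63 / 62/189 = 3/31
P(X=1 | obs) = 1/9 / 62/189 = 21/62
P(X=2 | obs) = 2/27 / 62/189 = 7/31
P(X=3 | obs) = 1/9 / 62/189 = 21/62

P(X = 1 | obs) = 21/62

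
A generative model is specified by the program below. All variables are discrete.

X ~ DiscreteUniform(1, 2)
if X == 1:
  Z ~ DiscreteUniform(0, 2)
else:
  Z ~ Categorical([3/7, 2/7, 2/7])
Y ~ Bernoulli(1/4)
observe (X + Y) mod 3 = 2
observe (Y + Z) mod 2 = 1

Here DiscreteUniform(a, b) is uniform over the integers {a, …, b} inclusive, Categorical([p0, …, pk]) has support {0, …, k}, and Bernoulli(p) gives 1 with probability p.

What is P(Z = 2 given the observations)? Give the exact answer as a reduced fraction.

P(Z = 2 | obs) = 7/32

Enumerate traces; 3 have nonzero weight after conditioning:
  (X=1, Z=0, Y=1) weight 1/24
  (X=1, Z=2, Y=1) weight 1/24
  (X=2, Z=1, Y=0) weight 3/28
Group by Z:
  weight(Z=0) = 1/24
  weight(Z=1) = 3/28
  weight(Z=2) = 1/24
Total weight = 1/24 + 3/28 + 1/24 = 4/21
P(Z=0 | obs) = 1/24 / 4/21 = 7/32
P(Z=1 | obs) = 3/28 / 4/21 = 9/16
P(Z=2 | obs) = 1/24 / 4/21 = 7/32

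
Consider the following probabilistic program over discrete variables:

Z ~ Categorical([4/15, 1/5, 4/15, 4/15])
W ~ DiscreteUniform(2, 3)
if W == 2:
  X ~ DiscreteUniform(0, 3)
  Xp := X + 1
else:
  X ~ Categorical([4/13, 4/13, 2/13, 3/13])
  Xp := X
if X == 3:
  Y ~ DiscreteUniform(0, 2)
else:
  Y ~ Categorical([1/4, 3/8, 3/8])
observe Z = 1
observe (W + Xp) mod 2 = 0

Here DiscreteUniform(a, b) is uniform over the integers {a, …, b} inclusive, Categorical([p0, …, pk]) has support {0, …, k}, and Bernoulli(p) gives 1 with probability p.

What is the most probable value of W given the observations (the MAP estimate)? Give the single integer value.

argmax_v P(W = v | obs) = 3

Enumerate traces; 12 have nonzero weight after conditioning:
  (Z=1, W=2, X=1, Y=0) weight 1/160
  (Z=1, W=2, X=1, Y=1) weight 3/320
  (Z=1, W=2, X=1, Y=2) weight 3/320
  (Z=1, W=2, X=3, Y=0) weight 1/120
  (Z=1, W=2, X=3, Y=1) weight 1/120
  (Z=1, W=2, X=3, Y=2) weight 1/120
  (Z=1, W=3, X=1, Y=0) weight 1/130
  (Z=1, W=3, X=1, Y=1) weight 3/260
  … 4 more
Group by W:
  weight(W=2) = 1/20
  weight(W=3) = 7/130
Total weight = 1/20 + 7/130 = 27/260
P(W=2 | obs) = 1/20 / 27/260 = 13/27
P(W=3 | obs) = 7/130 / 27/260 = 14/27
argmax = 3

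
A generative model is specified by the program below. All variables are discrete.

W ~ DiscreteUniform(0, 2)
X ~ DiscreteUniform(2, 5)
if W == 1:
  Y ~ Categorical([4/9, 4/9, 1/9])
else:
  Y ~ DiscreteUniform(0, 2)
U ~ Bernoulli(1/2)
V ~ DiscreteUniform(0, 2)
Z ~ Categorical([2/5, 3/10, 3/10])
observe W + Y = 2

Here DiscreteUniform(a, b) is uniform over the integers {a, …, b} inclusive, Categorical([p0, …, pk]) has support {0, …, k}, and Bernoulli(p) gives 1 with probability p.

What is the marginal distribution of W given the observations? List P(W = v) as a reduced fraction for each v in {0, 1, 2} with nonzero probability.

Enumerate traces; 216 have nonzero weight after conditioning:
  (W=0, X=2, Y=2, U=0, V=0, Z=0) weight 1/540
  (W=0, X=2, Y=2, U=0, V=0, Z=1) weight 1/720
  (W=0, X=2, Y=2, U=0, V=0, Z=2) weight 1/720
  (W=0, X=2, Y=2, U=0, V=1, Z=0) weight 1/540
  (W=0, X=2, Y=2, U=0, V=1, Z=1) weight 1/720
  (W=0, X=2, Y=2, U=0, V=1, Z=2) weight 1/720
  (W=0, X=2, Y=2, U=0, V=2, Z=0) weight 1/540
  (W=0, X=2, Y=2, U=0, V=2, Z=1) weight 1/720
  (W=1, X=2, Y=1, U=0, V=0, Z=0) weight 1/405
  (W=2, X=2, Y=0, U=0, V=0, Z=0) weight 1/540
  … 206 more
Group by W:
  weight(W=0) = 1/9
  weight(W=1) = 4/27
  weight(W=2) = 1/9
Total weight = 1/9 + 4/27 + 1/9 = 10/27
P(W=0 | obs) = 1/9 / 10/27 = 3/10
P(W=1 | obs) = 4/27 / 10/27 = 2/5
P(W=2 | obs) = 1/9 / 10/27 = 3/10

P(W=0) = 3/10, P(W=1) = 2/5, P(W=2) = 3/10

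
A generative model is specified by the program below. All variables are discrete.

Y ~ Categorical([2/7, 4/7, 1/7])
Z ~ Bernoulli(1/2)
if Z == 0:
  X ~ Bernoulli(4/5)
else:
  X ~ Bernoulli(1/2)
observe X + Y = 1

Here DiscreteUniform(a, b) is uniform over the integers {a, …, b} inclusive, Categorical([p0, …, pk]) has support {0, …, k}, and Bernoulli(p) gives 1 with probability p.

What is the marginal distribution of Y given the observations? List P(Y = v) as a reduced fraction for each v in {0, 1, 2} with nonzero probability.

Enumerate traces; 4 have nonzero weight after conditioning:
  (Y=0, Z=0, X=1) weight 4/35
  (Y=0, Z=1, X=1) weight 1/14
  (Y=1, Z=0, X=0) weight 2/35
  (Y=1, Z=1, X=0) weight 1/7
Group by Y:
  weight(Y=0) = 13/70
  weight(Y=1) = 1/5
Total weight = 13/70 + 1/5 = 27/70
P(Y=0 | obs) = 13/70 / 27/70 = 13/27
P(Y=1 | obs) = 1/5 / 27/70 = 14/27

P(Y=0) = 13/27, P(Y=1) = 14/27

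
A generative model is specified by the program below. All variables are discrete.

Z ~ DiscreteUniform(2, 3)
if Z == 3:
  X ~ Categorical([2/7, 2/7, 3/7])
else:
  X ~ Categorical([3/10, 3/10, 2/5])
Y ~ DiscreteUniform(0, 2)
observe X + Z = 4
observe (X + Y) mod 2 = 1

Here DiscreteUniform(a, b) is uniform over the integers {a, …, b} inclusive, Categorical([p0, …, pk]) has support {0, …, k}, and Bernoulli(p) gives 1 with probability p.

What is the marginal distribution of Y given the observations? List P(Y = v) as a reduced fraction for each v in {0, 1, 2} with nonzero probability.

Enumerate traces; 3 have nonzero weight after conditioning:
  (Z=2, X=2, Y=1) weight 1/15
  (Z=3, X=1, Y=0) weight 1/21
  (Z=3, X=1, Y=2) weight 1/21
Group by Y:
  weight(Y=0) = 1/21
  weight(Y=1) = 1/15
  weight(Y=2) = 1/21
Total weight = 1/21 + 1/15 + 1/21 = 17/105
P(Y=0 | obs) = 1/21 / 17/105 = 5/17
P(Y=1 | obs) = 1/15 / 17/105 = 7/17
P(Y=2 | obs) = 1/21 / 17/105 = 5/17

P(Y=0) = 5/17, P(Y=1) = 7/17, P(Y=2) = 5/17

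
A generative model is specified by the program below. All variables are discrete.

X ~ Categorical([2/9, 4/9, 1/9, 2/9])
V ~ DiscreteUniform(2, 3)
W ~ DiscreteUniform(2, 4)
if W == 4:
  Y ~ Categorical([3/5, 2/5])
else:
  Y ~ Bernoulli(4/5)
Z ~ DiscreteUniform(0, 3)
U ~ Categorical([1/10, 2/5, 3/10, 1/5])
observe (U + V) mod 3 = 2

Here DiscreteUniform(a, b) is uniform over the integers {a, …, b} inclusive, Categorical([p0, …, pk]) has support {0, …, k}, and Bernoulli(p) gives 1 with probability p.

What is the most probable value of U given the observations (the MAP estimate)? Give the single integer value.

Enumerate traces; 288 have nonzero weight after conditioning:
  (X=0, V=2, W=2, Y=0, Z=0, U=0) weight 1/5400
  (X=0, V=2, W=2, Y=0, Z=0, U=3) weight 1/2700
  (X=0, V=2, W=2, Y=0, Z=1, U=0) weight 1/5400
  (X=0, V=2, W=2, Y=0, Z=1, U=3) weight 1/2700
  (X=0, V=2, W=2, Y=0, Z=2, U=0) weight 1/5400
  (X=0, V=2, W=2, Y=0, Z=2, U=3) weight 1/2700
  (X=0, V=2, W=2, Y=0, Z=3, U=0) weight 1/5400
  (X=0, V=2, W=2, Y=0, Z=3, U=3) weight 1/2700
  (X=0, V=3, W=2, Y=0, Z=0, U=2) weight 1/1800
  … 279 more
Group by U:
  weight(U=0) = 1/20
  weight(U=2) = 3/20
  weight(U=3) = 1/10
Total weight = 1/20 + 3/20 + 1/10 = 3/10
P(U=0 | obs) = 1/20 / 3/10 = 1/6
P(U=2 | obs) = 3/20 / 3/10 = 1/2
P(U=3 | obs) = 1/10 / 3/10 = 1/3
argmax = 2

argmax_v P(U = v | obs) = 2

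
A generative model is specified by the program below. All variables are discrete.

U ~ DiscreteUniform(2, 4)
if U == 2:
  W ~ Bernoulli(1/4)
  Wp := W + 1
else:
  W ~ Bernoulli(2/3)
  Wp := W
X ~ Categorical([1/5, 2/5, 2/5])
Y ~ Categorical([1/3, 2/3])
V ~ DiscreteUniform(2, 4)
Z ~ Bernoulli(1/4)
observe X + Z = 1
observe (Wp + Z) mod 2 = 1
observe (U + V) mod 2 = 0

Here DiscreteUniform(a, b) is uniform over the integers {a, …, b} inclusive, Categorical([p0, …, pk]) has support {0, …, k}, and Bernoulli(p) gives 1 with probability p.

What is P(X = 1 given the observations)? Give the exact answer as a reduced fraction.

Enumerate traces; 20 have nonzero weight after conditioning:
  (U=2, W=0, X=1, Y=0, V=2, Z=0) weight 1/120
  (U=2, W=0, X=1, Y=0, V=4, Z=0) weight 1/120
  (U=2, W=0, X=1, Y=1, V=2, Z=0) weight 1/60
  (U=2, W=0, X=1, Y=1, V=4, Z=0) weight 1/60
  (U=2, W=1, X=0, Y=0, V=2, Z=1) weight 1/2160
  (U=2, W=1, X=0, Y=0, V=4, Z=1) weight 1/2160
  (U=2, W=1, X=0, Y=1, V=2, Z=1) weight 1/1080
  (U=2, W=1, X=0, Y=1, V=4, Z=1) weight 1/1080
  … 12 more
Group by X:
  weight(X=0) = 1/120
  weight(X=1) = 7/60
Total weight = 1/120 + 7/60 = 1/8
P(X=0 | obs) = 1/120 / 1/8 = 1/15
P(X=1 | obs) = 7/60 / 1/8 = 14/15

P(X = 1 | obs) = 14/15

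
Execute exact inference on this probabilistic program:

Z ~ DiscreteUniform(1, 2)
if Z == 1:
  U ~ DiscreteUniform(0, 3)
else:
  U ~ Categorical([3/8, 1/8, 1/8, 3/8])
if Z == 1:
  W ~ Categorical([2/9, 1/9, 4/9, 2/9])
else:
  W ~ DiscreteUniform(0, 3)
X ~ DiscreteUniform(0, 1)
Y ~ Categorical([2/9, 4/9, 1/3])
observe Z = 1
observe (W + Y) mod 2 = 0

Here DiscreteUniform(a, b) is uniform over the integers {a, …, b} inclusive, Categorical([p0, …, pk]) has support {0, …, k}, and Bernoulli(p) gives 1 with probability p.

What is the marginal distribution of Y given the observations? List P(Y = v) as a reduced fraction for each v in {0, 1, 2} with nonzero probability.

Enumerate traces; 48 have nonzero weight after conditioning:
  (Z=1, U=0, W=0, X=0, Y=0) weight 1/324
  (Z=1, U=0, W=0, X=0, Y=2) weight 1/216
  (Z=1, U=0, W=0, X=1, Y=0) weight 1/324
  (Z=1, U=0, W=0, X=1, Y=2) weight 1/216
  (Z=1, U=0, W=1, X=0, Y=1) weight 1/324
  (Z=1, U=0, W=1, X=1, Y=1) weight 1/324
  (Z=1, U=0, W=2, X=0, Y=0) weight 1/162
  (Z=1, U=0, W=2, X=0, Y=2) weight 1/108
  … 40 more
Group by Y:
  weight(Y=0) = 2/27
  weight(Y=1) = 2/27
  weight(Y=2) = 1/9
Total weight = 2/27 + 2/27 + 1/9 = 7/27
P(Y=0 | obs) = 2/27 / 7/27 = 2/7
P(Y=1 | obs) = 2/27 / 7/27 = 2/7
P(Y=2 | obs) = 1/9 / 7/27 = 3/7

P(Y=0) = 2/7, P(Y=1) = 2/7, P(Y=2) = 3/7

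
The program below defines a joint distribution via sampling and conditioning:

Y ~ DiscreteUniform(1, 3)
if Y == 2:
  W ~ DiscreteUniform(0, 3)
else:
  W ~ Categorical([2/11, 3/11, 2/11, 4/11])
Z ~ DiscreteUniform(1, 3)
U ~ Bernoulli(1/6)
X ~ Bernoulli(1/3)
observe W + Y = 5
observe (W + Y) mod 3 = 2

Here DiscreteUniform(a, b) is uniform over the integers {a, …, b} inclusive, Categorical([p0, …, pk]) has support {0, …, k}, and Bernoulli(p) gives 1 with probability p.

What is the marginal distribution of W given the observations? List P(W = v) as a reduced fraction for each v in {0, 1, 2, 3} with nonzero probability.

Enumerate traces; 24 have nonzero weight after conditioning:
  (Y=2, W=3, Z=1, U=0, X=0) weight 5/324
  (Y=2, W=3, Z=1, U=0, X=1) weight 5/648
  (Y=2, W=3, Z=1, U=1, X=0) weight 1/324
  (Y=2, W=3, Z=1, U=1, X=1) weight 1/648
  (Y=2, W=3, Z=2, U=0, X=0) weight 5/324
  (Y=2, W=3, Z=2, U=0, X=1) weight 5/648
  (Y=2, W=3, Z=2, U=1, X=0) weight 1/324
  (Y=2, W=3, Z=2, U=1, X=1) weight 1/648
  (Y=3, W=2, Z=1, U=0, X=0) weight 10/891
  … 15 more
Group by W:
  weight(W=2) = 2/33
  weight(W=3) = 1/12
Total weight = 2/33 + 1/12 = 19/132
P(W=2 | obs) = 2/33 / 19/132 = 8/19
P(W=3 | obs) = 1/12 / 19/132 = 11/19

P(W=2) = 8/19, P(W=3) = 11/19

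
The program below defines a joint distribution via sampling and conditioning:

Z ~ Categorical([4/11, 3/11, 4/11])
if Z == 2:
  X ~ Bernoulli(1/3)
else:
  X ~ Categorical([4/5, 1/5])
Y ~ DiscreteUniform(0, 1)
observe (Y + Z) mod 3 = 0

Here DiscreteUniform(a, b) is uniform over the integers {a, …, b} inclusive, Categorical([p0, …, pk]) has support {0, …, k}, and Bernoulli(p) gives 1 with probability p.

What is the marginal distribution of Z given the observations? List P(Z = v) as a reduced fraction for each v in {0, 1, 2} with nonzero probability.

Enumerate traces; 4 have nonzero weight after conditioning:
  (Z=0, X=0, Y=0) weight 8/55
  (Z=0, X=1, Y=0) weight 2/55
  (Z=2, X=0, Y=1) weight 4/33
  (Z=2, X=1, Y=1) weight 2/33
Group by Z:
  weight(Z=0) = 2/11
  weight(Z=2) = 2/11
Total weight = 2/11 + 2/11 = 4/11
P(Z=0 | obs) = 2/11 / 4/11 = 1/2
P(Z=2 | obs) = 2/11 / 4/11 = 1/2

P(Z=0) = 1/2, P(Z=2) = 1/2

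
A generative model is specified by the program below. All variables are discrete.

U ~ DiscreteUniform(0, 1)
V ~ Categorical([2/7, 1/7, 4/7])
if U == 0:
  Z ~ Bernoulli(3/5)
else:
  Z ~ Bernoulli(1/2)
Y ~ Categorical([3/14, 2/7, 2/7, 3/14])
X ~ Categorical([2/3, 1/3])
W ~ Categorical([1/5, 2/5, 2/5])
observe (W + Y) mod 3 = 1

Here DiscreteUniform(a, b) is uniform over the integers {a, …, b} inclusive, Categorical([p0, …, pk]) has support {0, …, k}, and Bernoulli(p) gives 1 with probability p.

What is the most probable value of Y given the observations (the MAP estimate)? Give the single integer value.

Enumerate traces; 96 have nonzero weight after conditioning:
  (U=0, V=0, Z=0, Y=0, X=0, W=1) weight 4/1225
  (U=0, V=0, Z=0, Y=0, X=1, W=1) weight 2/1225
  (U=0, V=0, Z=0, Y=1, X=0, W=0) weight 8/3675
  (U=0, V=0, Z=0, Y=1, X=1, W=0) weight 4/3675
  (U=0, V=0, Z=0, Y=2, X=0, W=2) weight 16/3675
  (U=0, V=0, Z=0, Y=2, X=1, W=2) weight 8/3675
  (U=0, V=0, Z=0, Y=3, X=0, W=1) weight 4/1225
  (U=0, V=0, Z=0, Y=3, X=1, W=1) weight 2/1225
  … 88 more
Group by Y:
  weight(Y=0) = 3/35
  weight(Y=1) = 2/35
  weight(Y=2) = 4/35
  weight(Y=3) = 3/35
Total weight = 3/35 + 2/35 + 4/35 + 3/35 = 12/35
P(Y=0 | obs) = 3/35 / 12/35 = 1/4
P(Y=1 | obs) = 2/35 / 12/35 = 1/6
P(Y=2 | obs) = 4/35 / 12/35 = 1/3
P(Y=3 | obs) = 3/35 / 12/35 = 1/4
argmax = 2

argmax_v P(Y = v | obs) = 2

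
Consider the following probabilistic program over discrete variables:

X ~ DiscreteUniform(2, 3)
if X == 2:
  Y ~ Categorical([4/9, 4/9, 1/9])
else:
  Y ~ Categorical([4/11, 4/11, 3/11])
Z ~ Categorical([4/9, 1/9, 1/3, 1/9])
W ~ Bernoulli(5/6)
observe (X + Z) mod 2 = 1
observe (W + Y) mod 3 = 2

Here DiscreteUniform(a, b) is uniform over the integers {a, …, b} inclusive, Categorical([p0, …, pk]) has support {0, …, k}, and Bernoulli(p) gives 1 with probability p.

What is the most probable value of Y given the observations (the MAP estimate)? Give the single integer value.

argmax_v P(Y = v | obs) = 1

Enumerate traces; 8 have nonzero weight after conditioning:
  (X=2, Y=1, Z=1, W=1) weight 5/243
  (X=2, Y=1, Z=3, W=1) weight 5/243
  (X=2, Y=2, Z=1, W=0) weight 1/972
  (X=2, Y=2, Z=3, W=0) weight 1/972
  (X=3, Y=1, Z=0, W=1) weight 20/297
  (X=3, Y=1, Z=2, W=1) weight 5/99
  (X=3, Y=2, Z=0, W=0) weight 1/99
  (X=3, Y=2, Z=2, W=0) weight 1/132
Group by Y:
  weight(Y=1) = 425/2673
  weight(Y=2) = 211/10692
Total weight = 425/2673 + 211/10692 = 637/3564
P(Y=1 | obs) = 425/2673 / 637/3564 = 1700/1911
P(Y=2 | obs) = 211/10692 / 637/3564 = 211/1911
argmax = 1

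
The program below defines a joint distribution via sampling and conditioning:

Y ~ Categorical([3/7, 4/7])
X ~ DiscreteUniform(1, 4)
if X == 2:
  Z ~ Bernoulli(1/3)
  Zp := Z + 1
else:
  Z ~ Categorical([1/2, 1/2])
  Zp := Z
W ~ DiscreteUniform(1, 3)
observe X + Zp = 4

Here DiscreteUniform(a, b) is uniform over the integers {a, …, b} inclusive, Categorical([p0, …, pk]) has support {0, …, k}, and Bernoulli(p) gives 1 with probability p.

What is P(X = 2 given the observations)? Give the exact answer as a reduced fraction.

P(X = 2 | obs) = 1/4

Enumerate traces; 18 have nonzero weight after conditioning:
  (Y=0, X=2, Z=1, W=1) weight 1/84
  (Y=0, X=2, Z=1, W=2) weight 1/84
  (Y=0, X=2, Z=1, W=3) weight 1/84
  (Y=0, X=3, Z=1, W=1) weight 1/56
  (Y=0, X=3, Z=1, W=2) weight 1/56
  (Y=0, X=3, Z=1, W=3) weight 1/56
  (Y=0, X=4, Z=0, W=1) weight 1/56
  (Y=0, X=4, Z=0, W=2) weight 1/56
  … 10 more
Group by X:
  weight(X=2) = 1/12
  weight(X=3) = 1/8
  weight(X=4) = 1/8
Total weight = 1/12 + 1/8 + 1/8 = 1/3
P(X=2 | obs) = 1/12 / 1/3 = 1/4
P(X=3 | obs) = 1/8 / 1/3 = 3/8
P(X=4 | obs) = 1/8 / 1/3 = 3/8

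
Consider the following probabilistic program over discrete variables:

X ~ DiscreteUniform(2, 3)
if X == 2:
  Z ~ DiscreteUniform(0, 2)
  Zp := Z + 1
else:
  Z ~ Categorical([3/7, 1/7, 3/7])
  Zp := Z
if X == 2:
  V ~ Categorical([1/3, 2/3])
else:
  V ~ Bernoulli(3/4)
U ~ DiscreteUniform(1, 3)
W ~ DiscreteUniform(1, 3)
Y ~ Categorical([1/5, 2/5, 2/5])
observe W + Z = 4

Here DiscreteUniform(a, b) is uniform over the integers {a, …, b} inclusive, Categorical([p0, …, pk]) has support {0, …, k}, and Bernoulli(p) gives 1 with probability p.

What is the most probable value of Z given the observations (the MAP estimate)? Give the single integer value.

argmax_v P(Z = v | obs) = 2

Enumerate traces; 72 have nonzero weight after conditioning:
  (X=2, Z=1, V=0, U=1, W=3, Y=0) weight 1/810
  (X=2, Z=1, V=0, U=1, W=3, Y=1) weight 1/405
  (X=2, Z=1, V=0, U=1, W=3, Y=2) weight 1/405
  (X=2, Z=1, V=0, U=2, W=3, Y=0) weight 1/810
  (X=2, Z=1, V=0, U=2, W=3, Y=1) weight 1/405
  (X=2, Z=1, V=0, U=2, W=3, Y=2) weight 1/405
  (X=2, Z=1, V=0, U=3, W=3, Y=0) weight 1/810
  (X=2, Z=1, V=0, U=3, W=3, Y=1) weight 1/405
  (X=2, Z=2, V=0, U=1, W=2, Y=0) weight 1/810
  … 63 more
Group by Z:
  weight(Z=1) = 5/63
  weight(Z=2) = 8/63
Total weight = 5/63 + 8/63 = 13/63
P(Z=1 | obs) = 5/63 / 13/63 = 5/13
P(Z=2 | obs) = 8/63 / 13/63 = 8/13
argmax = 2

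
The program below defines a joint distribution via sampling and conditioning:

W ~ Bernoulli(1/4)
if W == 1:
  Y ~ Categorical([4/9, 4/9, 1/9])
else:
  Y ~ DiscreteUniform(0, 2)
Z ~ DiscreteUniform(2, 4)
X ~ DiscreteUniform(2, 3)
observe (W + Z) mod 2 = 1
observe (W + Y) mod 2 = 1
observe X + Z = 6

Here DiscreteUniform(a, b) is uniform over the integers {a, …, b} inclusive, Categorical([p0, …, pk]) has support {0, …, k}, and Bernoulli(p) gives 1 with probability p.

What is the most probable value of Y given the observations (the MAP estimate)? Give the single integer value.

Enumerate traces; 3 have nonzero weight after conditioning:
  (W=0, Y=1, Z=3, X=3) weight 1/24
  (W=1, Y=0, Z=4, X=2) weight 1/54
  (W=1, Y=2, Z=4, X=2) weight 1/216
Group by Y:
  weight(Y=0) = 1/54
  weight(Y=1) = 1/24
  weight(Y=2) = 1/216
Total weight = 1/54 + 1/24 + 1/216 = 7/108
P(Y=0 | obs) = 1/54 / 7/108 = 2/7
P(Y=1 | obs) = 1/24 / 7/108 = 9/14
P(Y=2 | obs) = 1/216 / 7/108 = 1/14
argmax = 1

argmax_v P(Y = v | obs) = 1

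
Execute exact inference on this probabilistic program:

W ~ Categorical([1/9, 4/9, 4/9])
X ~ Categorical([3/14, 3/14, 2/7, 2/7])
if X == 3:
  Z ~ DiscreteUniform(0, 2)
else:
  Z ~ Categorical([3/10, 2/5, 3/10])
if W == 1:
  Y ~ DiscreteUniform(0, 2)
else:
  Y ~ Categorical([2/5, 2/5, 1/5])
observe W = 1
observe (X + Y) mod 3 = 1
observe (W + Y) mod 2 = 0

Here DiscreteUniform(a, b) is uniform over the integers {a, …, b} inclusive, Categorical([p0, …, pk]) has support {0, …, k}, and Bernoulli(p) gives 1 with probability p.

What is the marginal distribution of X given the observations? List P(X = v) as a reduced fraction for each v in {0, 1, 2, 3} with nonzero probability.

P(X=0) = 3/7, P(X=3) = 4/7

Enumerate traces; 6 have nonzero weight after conditioning:
  (W=1, X=0, Z=0, Y=1) weight 1/105
  (W=1, X=0, Z=1, Y=1) weight 4/315
  (W=1, X=0, Z=2, Y=1) weight 1/105
  (W=1, X=3, Z=0, Y=1) weight 8/567
  (W=1, X=3, Z=1, Y=1) weight 8/567
  (W=1, X=3, Z=2, Y=1) weight 8/567
Group by X:
  weight(X=0) = 2/63
  weight(X=3) = 8/189
Total weight = 2/63 + 8/189 = 2/27
P(X=0 | obs) = 2/63 / 2/27 = 3/7
P(X=3 | obs) = 8/189 / 2/27 = 4/7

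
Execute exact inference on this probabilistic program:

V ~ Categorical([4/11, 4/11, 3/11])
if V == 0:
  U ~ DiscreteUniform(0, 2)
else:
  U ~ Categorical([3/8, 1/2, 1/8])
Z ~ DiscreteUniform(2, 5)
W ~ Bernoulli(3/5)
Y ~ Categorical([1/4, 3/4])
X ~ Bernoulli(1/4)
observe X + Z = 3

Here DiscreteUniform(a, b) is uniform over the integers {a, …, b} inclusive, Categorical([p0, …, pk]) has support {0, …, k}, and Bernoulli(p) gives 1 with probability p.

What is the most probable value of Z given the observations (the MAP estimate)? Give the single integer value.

argmax_v P(Z = v | obs) = 3

Enumerate traces; 72 have nonzero weight after conditioning:
  (V=0, U=0, Z=2, W=0, Y=0, X=1) weight 1/1320
  (V=0, U=0, Z=2, W=0, Y=1, X=1) weight 1/440
  (V=0, U=0, Z=2, W=1, Y=0, X=1) weight 1/880
  (V=0, U=0, Z=2, W=1, Y=1, X=1) weight 3/880
  (V=0, U=0, Z=3, W=0, Y=0, X=0) weight 1/440
  (V=0, U=0, Z=3, W=0, Y=1, X=0) weight 3/440
  (V=0, U=0, Z=3, W=1, Y=0, X=0) weight 3/880
  (V=0, U=0, Z=3, W=1, Y=1, X=0) weight 9/880
  … 64 more
Group by Z:
  weight(Z=2) = 1/16
  weight(Z=3) = 3/16
Total weight = 1/16 + 3/16 = 1/4
P(Z=2 | obs) = 1/16 / 1/4 = 1/4
P(Z=3 | obs) = 3/16 / 1/4 = 3/4
argmax = 3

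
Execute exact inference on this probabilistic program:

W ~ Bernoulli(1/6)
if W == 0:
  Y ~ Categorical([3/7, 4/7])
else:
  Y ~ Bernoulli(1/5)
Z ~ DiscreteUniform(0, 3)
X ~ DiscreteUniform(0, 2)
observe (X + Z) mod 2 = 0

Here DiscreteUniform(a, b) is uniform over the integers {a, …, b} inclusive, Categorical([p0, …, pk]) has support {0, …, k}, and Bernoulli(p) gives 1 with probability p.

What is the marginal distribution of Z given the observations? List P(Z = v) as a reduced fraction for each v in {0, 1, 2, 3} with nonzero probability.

Enumerate traces; 24 have nonzero weight after conditioning:
  (W=0, Y=0, Z=0, X=0) weight 5/168
  (W=0, Y=0, Z=0, X=2) weight 5/168
  (W=0, Y=0, Z=1, X=1) weight 5/168
  (W=0, Y=0, Z=2, X=0) weight 5/168
  (W=0, Y=0, Z=2, X=2) weight 5/168
  (W=0, Y=0, Z=3, X=1) weight 5/168
  (W=0, Y=1, Z=0, X=0) weight 5/126
  (W=0, Y=1, Z=0, X=2) weight 5/126
  … 16 more
Group by Z:
  weight(Z=0) = 1/6
  weight(Z=1) = 1/12
  weight(Z=2) = 1/6
  weight(Z=3) = 1/12
Total weight = 1/6 + 1/12 + 1/6 + 1/12 = 1/2
P(Z=0 | obs) = 1/6 / 1/2 = 1/3
P(Z=1 | obs) = 1/12 / 1/2 = 1/6
P(Z=2 | obs) = 1/6 / 1/2 = 1/3
P(Z=3 | obs) = 1/12 / 1/2 = 1/6

P(Z=0) = 1/3, P(Z=1) = 1/6, P(Z=2) = 1/3, P(Z=3) = 1/6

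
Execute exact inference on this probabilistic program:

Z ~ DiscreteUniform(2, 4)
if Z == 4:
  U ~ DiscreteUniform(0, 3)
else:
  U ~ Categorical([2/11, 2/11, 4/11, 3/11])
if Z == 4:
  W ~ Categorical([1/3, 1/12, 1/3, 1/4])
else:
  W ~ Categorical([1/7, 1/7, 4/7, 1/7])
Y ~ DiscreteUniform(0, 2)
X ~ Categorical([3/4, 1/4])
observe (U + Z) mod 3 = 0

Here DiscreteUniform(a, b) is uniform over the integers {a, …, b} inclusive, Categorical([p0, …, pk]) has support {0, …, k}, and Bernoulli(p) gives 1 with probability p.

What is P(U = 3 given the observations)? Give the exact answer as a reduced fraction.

Enumerate traces; 96 have nonzero weight after conditioning:
  (Z=2, U=1, W=0, Y=0, X=0) weight 1/462
  (Z=2, U=1, W=0, Y=0, X=1) weight 1/1386
  (Z=2, U=1, W=0, Y=1, X=0) weight 1/462
  (Z=2, U=1, W=0, Y=1, X=1) weight 1/1386
  (Z=2, U=1, W=0, Y=2, X=0) weight 1/462
  (Z=2, U=1, W=0, Y=2, X=1) weight 1/1386
  (Z=2, U=1, W=1, Y=0, X=0) weight 1/462
  (Z=2, U=1, W=1, Y=0, X=1) weight 1/1386
  (Z=3, U=0, W=0, Y=0, X=0) weight 1/462
  (Z=3, U=3, W=0, Y=0, X=0) weight 1/308
  … 86 more
Group by U:
  weight(U=0) = 2/33
  weight(U=1) = 2/33
  weight(U=2) = 1/12
  weight(U=3) = 1/11
Total weight = 2/33 + 2/33 + 1/12 + 1/11 = 13/44
P(U=0 | obs) = 2/33 / 13/44 = 8/39
P(U=1 | obs) = 2/33 / 13/44 = 8/39
P(U=2 | obs) = 1/12 / 13/44 = 11/39
P(U=3 | obs) = 1/11 / 13/44 = 4/13

P(U = 3 | obs) = 4/13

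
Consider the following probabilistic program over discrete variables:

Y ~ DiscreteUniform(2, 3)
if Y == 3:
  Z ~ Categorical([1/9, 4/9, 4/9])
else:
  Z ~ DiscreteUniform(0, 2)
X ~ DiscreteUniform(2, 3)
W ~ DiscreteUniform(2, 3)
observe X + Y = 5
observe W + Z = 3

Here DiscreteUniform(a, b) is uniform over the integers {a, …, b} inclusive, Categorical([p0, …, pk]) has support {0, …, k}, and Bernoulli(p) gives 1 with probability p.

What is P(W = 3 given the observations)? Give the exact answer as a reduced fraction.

P(W = 3 | obs) = 4/11

Enumerate traces; 4 have nonzero weight after conditioning:
  (Y=2, Z=0, X=3, W=3) weight 1/24
  (Y=2, Z=1, X=3, W=2) weight 1/24
  (Y=3, Z=0, X=2, W=3) weight 1/72
  (Y=3, Z=1, X=2, W=2) weight 1/18
Group by W:
  weight(W=2) = 7/72
  weight(W=3) = 1/18
Total weight = 7/72 + 1/18 = 11/72
P(W=2 | obs) = 7/72 / 11/72 = 7/11
P(W=3 | obs) = 1/18 / 11/72 = 4/11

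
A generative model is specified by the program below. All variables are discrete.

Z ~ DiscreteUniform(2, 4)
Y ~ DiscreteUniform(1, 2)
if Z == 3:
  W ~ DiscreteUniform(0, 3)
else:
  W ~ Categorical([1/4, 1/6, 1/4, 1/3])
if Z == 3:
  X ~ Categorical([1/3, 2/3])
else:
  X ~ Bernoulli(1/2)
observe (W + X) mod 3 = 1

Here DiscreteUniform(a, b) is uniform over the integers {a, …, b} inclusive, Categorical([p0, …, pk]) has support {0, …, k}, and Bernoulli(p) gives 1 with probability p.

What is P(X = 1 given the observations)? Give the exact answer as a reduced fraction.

Enumerate traces; 18 have nonzero weight after conditioning:
  (Z=2, Y=1, W=0, X=1) weight 1/48
  (Z=2, Y=1, W=1, X=0) weight 1/72
  (Z=2, Y=1, W=3, X=1) weight 1/36
  (Z=2, Y=2, W=0, X=1) weight 1/48
  (Z=2, Y=2, W=1, X=0) weight 1/72
  (Z=2, Y=2, W=3, X=1) weight 1/36
  (Z=3, Y=1, W=0, X=1) weight 1/36
  (Z=3, Y=1, W=1, X=0) weight 1/72
  … 10 more
Group by X:
  weight(X=0) = 1/12
  weight(X=1) = 11/36
Total weight = 1/12 + 11/36 = 7/18
P(X=0 | obs) = 1/12 / 7/18 = 3/14
P(X=1 | obs) = 11/36 / 7/18 = 11/14

P(X = 1 | obs) = 11/14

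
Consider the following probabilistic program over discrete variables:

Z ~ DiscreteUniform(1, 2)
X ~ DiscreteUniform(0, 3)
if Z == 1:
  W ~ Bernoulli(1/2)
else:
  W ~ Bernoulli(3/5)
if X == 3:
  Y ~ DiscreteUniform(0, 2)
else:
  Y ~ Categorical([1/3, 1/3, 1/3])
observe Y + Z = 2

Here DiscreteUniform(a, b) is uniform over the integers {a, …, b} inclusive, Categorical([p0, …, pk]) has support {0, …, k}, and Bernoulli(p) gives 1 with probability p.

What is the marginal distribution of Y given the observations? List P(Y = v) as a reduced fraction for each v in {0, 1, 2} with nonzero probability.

Enumerate traces; 16 have nonzero weight after conditioning:
  (Z=1, X=0, W=0, Y=1) weight 1/48
  (Z=1, X=0, W=1, Y=1) weight 1/48
  (Z=1, X=1, W=0, Y=1) weight 1/48
  (Z=1, X=1, W=1, Y=1) weight 1/48
  (Z=1, X=2, W=0, Y=1) weight 1/48
  (Z=1, X=2, W=1, Y=1) weight 1/48
  (Z=1, X=3, W=0, Y=1) weight 1/48
  (Z=1, X=3, W=1, Y=1) weight 1/48
  (Z=2, X=0, W=0, Y=0) weight 1/60
  … 7 more
Group by Y:
  weight(Y=0) = 1/6
  weight(Y=1) = 1/6
Total weight = 1/6 + 1/6 = 1/3
P(Y=0 | obs) = 1/6 / 1/3 = 1/2
P(Y=1 | obs) = 1/6 / 1/3 = 1/2

P(Y=0) = 1/2, P(Y=1) = 1/2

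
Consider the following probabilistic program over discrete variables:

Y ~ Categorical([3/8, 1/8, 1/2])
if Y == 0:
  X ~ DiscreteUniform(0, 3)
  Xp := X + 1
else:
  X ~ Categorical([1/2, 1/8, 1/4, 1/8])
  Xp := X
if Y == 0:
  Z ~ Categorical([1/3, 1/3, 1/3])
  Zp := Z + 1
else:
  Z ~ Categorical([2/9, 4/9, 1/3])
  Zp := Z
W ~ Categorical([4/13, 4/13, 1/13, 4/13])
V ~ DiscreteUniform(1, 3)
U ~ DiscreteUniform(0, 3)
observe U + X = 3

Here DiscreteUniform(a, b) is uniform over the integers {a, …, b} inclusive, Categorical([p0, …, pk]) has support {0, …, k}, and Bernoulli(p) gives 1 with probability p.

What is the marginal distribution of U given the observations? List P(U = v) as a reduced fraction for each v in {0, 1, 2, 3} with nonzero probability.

Enumerate traces; 432 have nonzero weight after conditioning:
  (Y=0, X=0, Z=0, W=0, V=1, U=3) weight 1/1248
  (Y=0, X=0, Z=0, W=0, V=2, U=3) weight 1/1248
  (Y=0, X=0, Z=0, W=0, V=3, U=3) weight 1/1248
  (Y=0, X=0, Z=0, W=1, V=1, U=3) weight 1/1248
  (Y=0, X=0, Z=0, W=1, V=2, U=3) weight 1/1248
  (Y=0, X=0, Z=0, W=1, V=3, U=3) weight 1/1248
  (Y=0, X=0, Z=0, W=2, V=1, U=3) weight 1/4992
  (Y=0, X=0, Z=0, W=2, V=2, U=3) weight 1/4992
  (Y=0, X=1, Z=0, W=0, V=1, U=2) weight 1/1248
  (Y=0, X=2, Z=0, W=0, V=1, U=1) weight 1/1248
  … 422 more
Group by U:
  weight(U=0) = 11/256
  weight(U=1) = 1/16
  weight(U=2) = 11/256
  weight(U=3) = 13/128
Total weight = 11/256 + 1/16 + 11/256 + 13/128 = 1/4
P(U=0 | obs) = 11/256 / 1/4 = 11/64
P(U=1 | obs) = 1/16 / 1/4 = 1/4
P(U=2 | obs) = 11/256 / 1/4 = 11/64
P(U=3 | obs) = 13/128 / 1/4 = 13/32

P(U=0) = 11/64, P(U=1) = 1/4, P(U=2) = 11/64, P(U=3) = 13/32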